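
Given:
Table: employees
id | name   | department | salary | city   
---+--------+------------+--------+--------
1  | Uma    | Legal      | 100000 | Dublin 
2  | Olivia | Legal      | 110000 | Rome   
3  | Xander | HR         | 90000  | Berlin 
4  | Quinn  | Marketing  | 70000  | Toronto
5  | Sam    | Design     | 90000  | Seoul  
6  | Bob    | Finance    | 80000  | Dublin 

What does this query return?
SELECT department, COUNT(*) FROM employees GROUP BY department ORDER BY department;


Assigning each row to its department group:
  Uma -> Legal
  Olivia -> Legal
  Xander -> HR
  Quinn -> Marketing
  Sam -> Design
  Bob -> Finance


5 groups:
Design, 1
Finance, 1
HR, 1
Legal, 2
Marketing, 1


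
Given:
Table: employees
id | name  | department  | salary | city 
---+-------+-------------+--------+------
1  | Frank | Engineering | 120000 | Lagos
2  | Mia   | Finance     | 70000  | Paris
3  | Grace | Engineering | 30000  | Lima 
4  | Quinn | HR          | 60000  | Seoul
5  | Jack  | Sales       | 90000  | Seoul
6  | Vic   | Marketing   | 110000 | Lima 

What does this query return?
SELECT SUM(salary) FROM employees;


SUM(salary) = 120000 + 70000 + 30000 + 60000 + 90000 + 110000 = 480000

480000


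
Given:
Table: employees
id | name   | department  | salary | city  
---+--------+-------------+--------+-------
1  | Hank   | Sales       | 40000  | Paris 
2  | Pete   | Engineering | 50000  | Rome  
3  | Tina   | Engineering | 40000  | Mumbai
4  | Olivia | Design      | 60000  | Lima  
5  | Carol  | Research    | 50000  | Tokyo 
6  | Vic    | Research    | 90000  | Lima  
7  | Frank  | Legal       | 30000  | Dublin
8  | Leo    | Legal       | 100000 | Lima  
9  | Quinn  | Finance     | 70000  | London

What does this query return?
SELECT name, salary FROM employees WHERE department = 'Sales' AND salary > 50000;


Filtering: department = 'Sales' AND salary > 50000
Matching: 0 rows

Empty result set (0 rows)


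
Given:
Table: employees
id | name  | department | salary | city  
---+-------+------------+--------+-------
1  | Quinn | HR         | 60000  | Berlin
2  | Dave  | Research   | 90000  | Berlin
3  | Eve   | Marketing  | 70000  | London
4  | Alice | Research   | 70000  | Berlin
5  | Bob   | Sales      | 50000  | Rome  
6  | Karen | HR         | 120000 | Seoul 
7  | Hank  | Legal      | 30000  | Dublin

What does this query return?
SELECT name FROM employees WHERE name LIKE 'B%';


LIKE 'B%' matches names starting with 'B'
Matching: 1

1 rows:
Bob


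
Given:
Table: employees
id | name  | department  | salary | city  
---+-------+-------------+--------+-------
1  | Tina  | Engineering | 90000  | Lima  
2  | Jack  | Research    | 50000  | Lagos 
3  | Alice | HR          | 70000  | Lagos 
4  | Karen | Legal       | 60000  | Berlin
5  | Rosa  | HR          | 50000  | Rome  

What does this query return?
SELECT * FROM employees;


SELECT * returns all 5 rows with all columns

5 rows:
1, Tina, Engineering, 90000, Lima
2, Jack, Research, 50000, Lagos
3, Alice, HR, 70000, Lagos
4, Karen, Legal, 60000, Berlin
5, Rosa, HR, 50000, Rome


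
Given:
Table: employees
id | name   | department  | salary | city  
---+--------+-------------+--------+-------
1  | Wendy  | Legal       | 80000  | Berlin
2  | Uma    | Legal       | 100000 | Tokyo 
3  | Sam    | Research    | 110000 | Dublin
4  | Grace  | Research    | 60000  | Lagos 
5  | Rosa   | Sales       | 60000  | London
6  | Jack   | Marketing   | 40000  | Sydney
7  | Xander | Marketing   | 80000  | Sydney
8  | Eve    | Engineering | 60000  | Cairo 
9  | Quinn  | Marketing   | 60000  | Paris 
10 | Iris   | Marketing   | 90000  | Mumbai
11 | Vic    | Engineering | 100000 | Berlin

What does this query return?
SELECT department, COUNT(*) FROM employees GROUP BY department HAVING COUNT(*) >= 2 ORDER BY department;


Groups with count >= 2:
  Engineering: 2 -> PASS
  Legal: 2 -> PASS
  Marketing: 4 -> PASS
  Research: 2 -> PASS
  Sales: 1 -> filtered out


4 groups:
Engineering, 2
Legal, 2
Marketing, 4
Research, 2


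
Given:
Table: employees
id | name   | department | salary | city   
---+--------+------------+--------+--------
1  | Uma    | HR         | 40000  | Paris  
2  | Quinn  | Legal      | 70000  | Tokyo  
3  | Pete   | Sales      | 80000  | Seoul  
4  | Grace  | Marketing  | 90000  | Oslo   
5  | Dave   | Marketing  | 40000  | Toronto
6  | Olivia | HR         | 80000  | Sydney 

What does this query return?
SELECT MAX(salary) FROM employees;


Salaries: 40000, 70000, 80000, 90000, 40000, 80000
MAX = 90000

90000


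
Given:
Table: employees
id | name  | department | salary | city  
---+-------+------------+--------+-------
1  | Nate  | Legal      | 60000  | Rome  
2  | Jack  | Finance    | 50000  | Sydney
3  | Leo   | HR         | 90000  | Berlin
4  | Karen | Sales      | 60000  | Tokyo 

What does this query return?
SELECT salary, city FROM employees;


Projecting columns: salary, city

4 rows:
60000, Rome
50000, Sydney
90000, Berlin
60000, Tokyo


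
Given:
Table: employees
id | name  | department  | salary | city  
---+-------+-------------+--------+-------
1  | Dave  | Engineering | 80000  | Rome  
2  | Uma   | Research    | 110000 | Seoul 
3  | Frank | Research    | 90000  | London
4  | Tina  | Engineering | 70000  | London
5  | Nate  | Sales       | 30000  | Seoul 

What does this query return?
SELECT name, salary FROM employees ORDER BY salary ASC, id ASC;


Sorting by salary ASC, then id ASC for ties

5 rows:
Nate, 30000
Tina, 70000
Dave, 80000
Frank, 90000
Uma, 110000


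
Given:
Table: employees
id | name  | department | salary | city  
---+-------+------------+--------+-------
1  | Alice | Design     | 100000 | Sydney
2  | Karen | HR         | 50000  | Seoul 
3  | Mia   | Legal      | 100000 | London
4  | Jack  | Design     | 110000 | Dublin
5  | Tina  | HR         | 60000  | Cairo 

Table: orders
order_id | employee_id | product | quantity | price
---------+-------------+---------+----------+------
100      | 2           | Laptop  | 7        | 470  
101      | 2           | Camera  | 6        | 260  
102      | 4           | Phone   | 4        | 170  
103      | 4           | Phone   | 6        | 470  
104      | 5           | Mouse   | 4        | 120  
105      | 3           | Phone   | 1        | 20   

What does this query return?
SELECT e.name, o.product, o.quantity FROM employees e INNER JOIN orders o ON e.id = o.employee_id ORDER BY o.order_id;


Joining employees.id = orders.employee_id:
  employee Karen (id=2) -> order Laptop
  employee Karen (id=2) -> order Camera
  employee Jack (id=4) -> order Phone
  employee Jack (id=4) -> order Phone
  employee Tina (id=5) -> order Mouse
  employee Mia (id=3) -> order Phone


6 rows:
Karen, Laptop, 7
Karen, Camera, 6
Jack, Phone, 4
Jack, Phone, 6
Tina, Mouse, 4
Mia, Phone, 1


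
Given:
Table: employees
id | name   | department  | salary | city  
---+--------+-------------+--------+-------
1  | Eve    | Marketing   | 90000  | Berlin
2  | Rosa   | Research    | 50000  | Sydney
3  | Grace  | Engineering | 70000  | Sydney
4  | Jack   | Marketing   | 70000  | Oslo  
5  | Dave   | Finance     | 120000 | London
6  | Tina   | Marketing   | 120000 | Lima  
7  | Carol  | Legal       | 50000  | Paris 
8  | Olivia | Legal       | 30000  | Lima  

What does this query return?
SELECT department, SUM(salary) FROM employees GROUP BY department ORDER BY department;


Summing salary within each department:
  Engineering: 70000 = 70000
  Finance: 120000 = 120000
  Legal: 50000 + 30000 = 80000
  Marketing: 90000 + 70000 + 120000 = 280000
  Research: 50000 = 50000


5 groups:
Engineering, 70000
Finance, 120000
Legal, 80000
Marketing, 280000
Research, 50000


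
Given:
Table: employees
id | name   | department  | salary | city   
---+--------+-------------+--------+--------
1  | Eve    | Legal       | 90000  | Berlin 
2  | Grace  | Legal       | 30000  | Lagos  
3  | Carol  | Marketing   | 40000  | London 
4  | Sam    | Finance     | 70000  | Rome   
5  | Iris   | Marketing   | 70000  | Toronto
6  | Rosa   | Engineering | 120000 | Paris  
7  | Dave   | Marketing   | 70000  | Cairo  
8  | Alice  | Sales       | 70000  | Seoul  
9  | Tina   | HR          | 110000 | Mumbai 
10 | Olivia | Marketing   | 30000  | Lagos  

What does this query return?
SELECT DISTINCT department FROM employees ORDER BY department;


All 'department' values (row order): Legal, Legal, Marketing, Finance, Marketing, Engineering, Marketing, Sales, HR, Marketing
Removing duplicates leaves 6 unique value(s).

6 values:
Engineering
Finance
HR
Legal
Marketing
Sales


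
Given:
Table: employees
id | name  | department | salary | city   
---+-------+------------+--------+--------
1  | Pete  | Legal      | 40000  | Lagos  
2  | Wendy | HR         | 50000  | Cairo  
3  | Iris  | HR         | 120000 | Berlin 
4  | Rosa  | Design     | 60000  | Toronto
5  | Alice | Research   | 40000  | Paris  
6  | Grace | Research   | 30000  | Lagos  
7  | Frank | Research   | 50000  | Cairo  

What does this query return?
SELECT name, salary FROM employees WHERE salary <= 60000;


Filtering: salary <= 60000
Matching: 6 rows

6 rows:
Pete, 40000
Wendy, 50000
Rosa, 60000
Alice, 40000
Grace, 30000
Frank, 50000


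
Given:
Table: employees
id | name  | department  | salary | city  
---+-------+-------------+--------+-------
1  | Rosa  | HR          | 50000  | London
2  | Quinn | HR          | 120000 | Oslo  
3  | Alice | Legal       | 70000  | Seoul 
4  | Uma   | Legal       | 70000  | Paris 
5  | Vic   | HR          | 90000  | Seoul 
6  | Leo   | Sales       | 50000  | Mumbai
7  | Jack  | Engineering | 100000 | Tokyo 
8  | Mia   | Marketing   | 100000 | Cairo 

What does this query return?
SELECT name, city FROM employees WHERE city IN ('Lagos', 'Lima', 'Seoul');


Filtering: city IN ('Lagos', 'Lima', 'Seoul')
Matching: 2 rows

2 rows:
Alice, Seoul
Vic, Seoul


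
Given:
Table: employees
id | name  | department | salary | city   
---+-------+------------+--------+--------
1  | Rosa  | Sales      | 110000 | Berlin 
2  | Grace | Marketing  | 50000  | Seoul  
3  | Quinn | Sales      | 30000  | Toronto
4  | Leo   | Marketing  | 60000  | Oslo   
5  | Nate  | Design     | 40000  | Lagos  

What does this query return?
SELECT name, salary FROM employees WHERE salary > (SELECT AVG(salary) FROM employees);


Subquery: AVG(salary) = 58000.0
Filtering: salary > 58000.0
  Rosa (110000) -> MATCH
  Leo (60000) -> MATCH


2 rows:
Rosa, 110000
Leo, 60000


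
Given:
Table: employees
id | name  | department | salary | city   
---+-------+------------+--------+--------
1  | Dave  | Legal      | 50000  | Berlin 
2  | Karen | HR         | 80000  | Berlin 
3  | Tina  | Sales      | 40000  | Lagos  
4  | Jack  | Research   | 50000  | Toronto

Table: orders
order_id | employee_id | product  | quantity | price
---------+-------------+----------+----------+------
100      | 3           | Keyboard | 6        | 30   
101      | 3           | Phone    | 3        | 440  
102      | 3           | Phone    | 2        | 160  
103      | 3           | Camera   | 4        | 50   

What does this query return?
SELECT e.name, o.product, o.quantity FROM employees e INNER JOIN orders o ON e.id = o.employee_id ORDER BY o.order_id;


Joining employees.id = orders.employee_id:
  employee Tina (id=3) -> order Keyboard
  employee Tina (id=3) -> order Phone
  employee Tina (id=3) -> order Phone
  employee Tina (id=3) -> order Camera


4 rows:
Tina, Keyboard, 6
Tina, Phone, 3
Tina, Phone, 2
Tina, Camera, 4


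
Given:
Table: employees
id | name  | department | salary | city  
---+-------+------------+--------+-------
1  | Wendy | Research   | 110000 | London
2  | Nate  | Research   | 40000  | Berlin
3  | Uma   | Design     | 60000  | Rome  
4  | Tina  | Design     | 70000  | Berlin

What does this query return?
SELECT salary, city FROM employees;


Projecting columns: salary, city

4 rows:
110000, London
40000, Berlin
60000, Rome
70000, Berlin


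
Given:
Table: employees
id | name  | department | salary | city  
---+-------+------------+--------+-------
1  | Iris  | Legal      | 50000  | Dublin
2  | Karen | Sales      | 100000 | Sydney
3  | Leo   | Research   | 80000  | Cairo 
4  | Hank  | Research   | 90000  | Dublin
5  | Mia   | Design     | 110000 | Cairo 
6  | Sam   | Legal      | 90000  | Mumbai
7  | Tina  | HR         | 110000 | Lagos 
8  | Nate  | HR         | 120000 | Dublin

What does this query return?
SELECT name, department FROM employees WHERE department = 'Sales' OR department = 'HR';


Filtering: department = 'Sales' OR 'HR'
Matching: 3 rows

3 rows:
Karen, Sales
Tina, HR
Nate, HR


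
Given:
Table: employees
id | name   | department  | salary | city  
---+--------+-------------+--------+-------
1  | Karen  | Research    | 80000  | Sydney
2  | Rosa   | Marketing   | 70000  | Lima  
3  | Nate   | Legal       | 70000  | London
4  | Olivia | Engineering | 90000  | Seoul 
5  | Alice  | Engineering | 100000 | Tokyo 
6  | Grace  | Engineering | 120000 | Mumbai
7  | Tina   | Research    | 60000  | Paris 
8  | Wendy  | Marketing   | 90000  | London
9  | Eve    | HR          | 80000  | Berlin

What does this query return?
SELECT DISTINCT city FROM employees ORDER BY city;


All 'city' values (row order): Sydney, Lima, London, Seoul, Tokyo, Mumbai, Paris, London, Berlin
Removing duplicates leaves 8 unique value(s).

8 values:
Berlin
Lima
London
Mumbai
Paris
Seoul
Sydney
Tokyo


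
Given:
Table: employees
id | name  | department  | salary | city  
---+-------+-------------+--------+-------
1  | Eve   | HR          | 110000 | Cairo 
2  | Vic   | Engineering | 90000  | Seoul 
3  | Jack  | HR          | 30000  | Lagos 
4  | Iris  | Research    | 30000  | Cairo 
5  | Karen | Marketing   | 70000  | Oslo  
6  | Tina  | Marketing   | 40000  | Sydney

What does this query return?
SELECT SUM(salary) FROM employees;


SUM(salary) = 110000 + 90000 + 30000 + 30000 + 70000 + 40000 = 370000

370000


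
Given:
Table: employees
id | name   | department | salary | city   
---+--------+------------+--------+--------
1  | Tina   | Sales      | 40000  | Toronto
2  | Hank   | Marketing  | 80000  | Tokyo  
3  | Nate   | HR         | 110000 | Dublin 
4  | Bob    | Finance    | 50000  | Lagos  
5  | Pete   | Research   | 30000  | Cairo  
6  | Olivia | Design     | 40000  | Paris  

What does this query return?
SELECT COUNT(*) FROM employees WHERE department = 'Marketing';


Counting rows where department = 'Marketing'
  Hank -> MATCH


1


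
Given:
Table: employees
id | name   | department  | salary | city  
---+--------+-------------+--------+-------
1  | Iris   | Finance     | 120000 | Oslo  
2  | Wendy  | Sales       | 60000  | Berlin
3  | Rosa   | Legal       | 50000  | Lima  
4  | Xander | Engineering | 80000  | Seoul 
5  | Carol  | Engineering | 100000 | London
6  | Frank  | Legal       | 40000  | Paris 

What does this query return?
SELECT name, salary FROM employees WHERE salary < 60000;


Filtering: salary < 60000
Matching: 2 rows

2 rows:
Rosa, 50000
Frank, 40000


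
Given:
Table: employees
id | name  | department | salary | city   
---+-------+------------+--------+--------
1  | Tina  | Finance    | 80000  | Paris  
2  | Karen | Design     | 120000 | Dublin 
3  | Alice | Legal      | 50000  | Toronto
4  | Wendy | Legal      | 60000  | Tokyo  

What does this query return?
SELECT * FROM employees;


SELECT * returns all 4 rows with all columns

4 rows:
1, Tina, Finance, 80000, Paris
2, Karen, Design, 120000, Dublin
3, Alice, Legal, 50000, Toronto
4, Wendy, Legal, 60000, Tokyo


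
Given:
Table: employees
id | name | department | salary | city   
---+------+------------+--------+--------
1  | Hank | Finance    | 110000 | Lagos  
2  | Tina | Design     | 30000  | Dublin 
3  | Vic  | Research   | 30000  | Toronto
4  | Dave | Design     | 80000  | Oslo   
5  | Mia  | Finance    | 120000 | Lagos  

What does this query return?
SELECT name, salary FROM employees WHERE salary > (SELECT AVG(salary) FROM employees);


Subquery: AVG(salary) = 74000.0
Filtering: salary > 74000.0
  Hank (110000) -> MATCH
  Dave (80000) -> MATCH
  Mia (120000) -> MATCH


3 rows:
Hank, 110000
Dave, 80000
Mia, 120000


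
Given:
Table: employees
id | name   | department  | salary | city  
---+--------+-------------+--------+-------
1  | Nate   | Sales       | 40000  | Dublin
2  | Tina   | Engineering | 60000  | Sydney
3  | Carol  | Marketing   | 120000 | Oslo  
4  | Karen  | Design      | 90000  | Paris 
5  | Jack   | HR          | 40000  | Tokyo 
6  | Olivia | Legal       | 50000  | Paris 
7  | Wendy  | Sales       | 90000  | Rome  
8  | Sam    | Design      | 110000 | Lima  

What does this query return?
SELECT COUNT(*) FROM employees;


COUNT(*) counts all rows

8


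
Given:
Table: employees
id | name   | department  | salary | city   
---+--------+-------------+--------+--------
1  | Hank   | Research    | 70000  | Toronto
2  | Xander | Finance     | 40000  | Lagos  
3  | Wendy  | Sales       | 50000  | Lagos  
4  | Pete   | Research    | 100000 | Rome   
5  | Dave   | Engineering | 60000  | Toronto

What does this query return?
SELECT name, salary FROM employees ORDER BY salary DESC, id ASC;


Sorting by salary DESC, then id ASC for ties

5 rows:
Pete, 100000
Hank, 70000
Dave, 60000
Wendy, 50000
Xander, 40000


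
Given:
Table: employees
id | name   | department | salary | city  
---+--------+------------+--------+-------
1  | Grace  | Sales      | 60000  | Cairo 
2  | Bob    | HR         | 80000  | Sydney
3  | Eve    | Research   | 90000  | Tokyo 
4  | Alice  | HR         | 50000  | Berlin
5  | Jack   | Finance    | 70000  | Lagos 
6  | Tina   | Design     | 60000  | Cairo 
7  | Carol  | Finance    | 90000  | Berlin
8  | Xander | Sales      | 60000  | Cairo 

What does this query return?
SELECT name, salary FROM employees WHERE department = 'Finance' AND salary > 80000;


Filtering: department = 'Finance' AND salary > 80000
Matching: 1 rows

1 rows:
Carol, 90000


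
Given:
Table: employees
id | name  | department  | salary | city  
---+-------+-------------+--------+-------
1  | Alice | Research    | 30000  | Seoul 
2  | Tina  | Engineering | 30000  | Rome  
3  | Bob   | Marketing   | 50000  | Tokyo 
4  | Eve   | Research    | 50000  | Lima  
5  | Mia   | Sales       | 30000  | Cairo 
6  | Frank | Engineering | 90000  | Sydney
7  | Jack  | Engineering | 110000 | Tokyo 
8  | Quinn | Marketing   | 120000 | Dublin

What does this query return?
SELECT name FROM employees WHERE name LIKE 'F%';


LIKE 'F%' matches names starting with 'F'
Matching: 1

1 rows:
Frank


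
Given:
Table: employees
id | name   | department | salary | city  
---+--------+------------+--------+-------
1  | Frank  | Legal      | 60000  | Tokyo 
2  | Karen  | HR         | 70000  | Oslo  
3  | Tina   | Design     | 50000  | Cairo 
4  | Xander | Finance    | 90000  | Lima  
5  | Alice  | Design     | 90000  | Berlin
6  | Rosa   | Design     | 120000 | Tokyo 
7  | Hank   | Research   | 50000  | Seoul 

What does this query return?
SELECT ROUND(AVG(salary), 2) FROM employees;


SUM(salary) = 530000
COUNT = 7
ROUND(AVG, 2) = ROUND(530000 / 7, 2) = 75714.29

75714.29


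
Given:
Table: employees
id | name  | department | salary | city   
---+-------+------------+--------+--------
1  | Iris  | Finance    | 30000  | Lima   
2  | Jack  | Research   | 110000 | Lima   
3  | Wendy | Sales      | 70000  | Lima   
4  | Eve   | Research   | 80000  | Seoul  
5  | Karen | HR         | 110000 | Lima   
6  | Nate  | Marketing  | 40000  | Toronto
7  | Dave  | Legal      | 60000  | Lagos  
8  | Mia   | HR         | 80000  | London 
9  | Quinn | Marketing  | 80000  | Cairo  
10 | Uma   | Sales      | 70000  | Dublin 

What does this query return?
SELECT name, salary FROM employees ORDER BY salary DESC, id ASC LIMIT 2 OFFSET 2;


Sort by salary DESC (id ASC tiebreak), then skip 2 and take 2
Rows 3 through 4

2 rows:
Eve, 80000
Mia, 80000


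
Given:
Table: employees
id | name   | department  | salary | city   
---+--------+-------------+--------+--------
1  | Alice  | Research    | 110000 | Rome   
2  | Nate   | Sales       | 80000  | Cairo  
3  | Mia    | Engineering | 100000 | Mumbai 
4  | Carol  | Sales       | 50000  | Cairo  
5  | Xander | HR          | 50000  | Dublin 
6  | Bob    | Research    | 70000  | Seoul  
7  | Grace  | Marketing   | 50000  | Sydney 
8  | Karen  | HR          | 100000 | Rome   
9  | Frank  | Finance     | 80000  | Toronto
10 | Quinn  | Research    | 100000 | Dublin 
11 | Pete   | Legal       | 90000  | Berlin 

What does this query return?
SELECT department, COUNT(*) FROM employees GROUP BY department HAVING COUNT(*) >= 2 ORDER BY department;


Groups with count >= 2:
  HR: 2 -> PASS
  Research: 3 -> PASS
  Sales: 2 -> PASS
  Engineering: 1 -> filtered out
  Finance: 1 -> filtered out
  Legal: 1 -> filtered out
  Marketing: 1 -> filtered out


3 groups:
HR, 2
Research, 3
Sales, 2


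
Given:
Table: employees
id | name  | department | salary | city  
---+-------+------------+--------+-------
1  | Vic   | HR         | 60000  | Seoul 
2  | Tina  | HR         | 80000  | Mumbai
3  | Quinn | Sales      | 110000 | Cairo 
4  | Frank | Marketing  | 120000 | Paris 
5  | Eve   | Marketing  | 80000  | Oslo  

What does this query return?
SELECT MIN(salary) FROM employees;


Salaries: 60000, 80000, 110000, 120000, 80000
MIN = 60000

60000


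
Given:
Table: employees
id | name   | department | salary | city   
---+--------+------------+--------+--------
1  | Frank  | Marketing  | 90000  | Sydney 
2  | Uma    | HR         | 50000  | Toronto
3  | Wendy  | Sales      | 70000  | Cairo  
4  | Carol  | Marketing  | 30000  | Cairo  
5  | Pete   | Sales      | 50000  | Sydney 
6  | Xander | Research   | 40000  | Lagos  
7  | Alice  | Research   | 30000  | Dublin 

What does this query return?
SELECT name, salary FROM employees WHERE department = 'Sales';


Filtering: department = 'Sales'
Matching rows: 2

2 rows:
Wendy, 70000
Pete, 50000


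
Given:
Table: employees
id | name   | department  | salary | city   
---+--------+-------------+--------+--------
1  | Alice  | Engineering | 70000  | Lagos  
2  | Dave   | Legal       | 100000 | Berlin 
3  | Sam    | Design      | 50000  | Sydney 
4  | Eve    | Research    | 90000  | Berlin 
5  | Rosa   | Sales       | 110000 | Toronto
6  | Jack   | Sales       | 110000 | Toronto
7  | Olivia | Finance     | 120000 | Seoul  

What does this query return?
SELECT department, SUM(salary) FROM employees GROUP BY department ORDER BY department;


Summing salary within each department:
  Design: 50000 = 50000
  Engineering: 70000 = 70000
  Finance: 120000 = 120000
  Legal: 100000 = 100000
  Research: 90000 = 90000
  Sales: 110000 + 110000 = 220000


6 groups:
Design, 50000
Engineering, 70000
Finance, 120000
Legal, 100000
Research, 90000
Sales, 220000


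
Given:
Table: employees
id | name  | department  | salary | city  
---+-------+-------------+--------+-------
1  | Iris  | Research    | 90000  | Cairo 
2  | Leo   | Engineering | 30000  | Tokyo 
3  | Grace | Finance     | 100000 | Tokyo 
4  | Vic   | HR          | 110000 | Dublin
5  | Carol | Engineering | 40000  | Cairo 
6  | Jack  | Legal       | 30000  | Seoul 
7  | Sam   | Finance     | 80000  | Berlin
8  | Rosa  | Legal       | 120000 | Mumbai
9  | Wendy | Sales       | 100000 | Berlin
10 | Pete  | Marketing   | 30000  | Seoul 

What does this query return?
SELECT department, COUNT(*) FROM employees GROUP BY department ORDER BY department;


Assigning each row to its department group:
  Iris -> Research
  Leo -> Engineering
  Grace -> Finance
  Vic -> HR
  Carol -> Engineering
  Jack -> Legal
  Sam -> Finance
  Rosa -> Legal
  Wendy -> Sales
  Pete -> Marketing


7 groups:
Engineering, 2
Finance, 2
HR, 1
Legal, 2
Marketing, 1
Research, 1
Sales, 1


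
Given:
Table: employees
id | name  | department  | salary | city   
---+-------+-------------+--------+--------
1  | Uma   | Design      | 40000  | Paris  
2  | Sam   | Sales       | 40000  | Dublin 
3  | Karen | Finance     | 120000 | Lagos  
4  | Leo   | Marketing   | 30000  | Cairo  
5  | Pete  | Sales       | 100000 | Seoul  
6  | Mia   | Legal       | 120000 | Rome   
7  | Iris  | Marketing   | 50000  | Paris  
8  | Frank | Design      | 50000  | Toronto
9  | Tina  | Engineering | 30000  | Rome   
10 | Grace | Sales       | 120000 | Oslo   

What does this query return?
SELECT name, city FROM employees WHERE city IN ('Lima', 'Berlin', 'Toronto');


Filtering: city IN ('Lima', 'Berlin', 'Toronto')
Matching: 1 rows

1 rows:
Frank, Toronto


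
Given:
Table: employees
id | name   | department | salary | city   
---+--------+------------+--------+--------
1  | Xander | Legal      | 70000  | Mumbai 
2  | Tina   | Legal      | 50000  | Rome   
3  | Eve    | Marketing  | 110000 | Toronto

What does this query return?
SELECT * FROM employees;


SELECT * returns all 3 rows with all columns

3 rows:
1, Xander, Legal, 70000, Mumbai
2, Tina, Legal, 50000, Rome
3, Eve, Marketing, 110000, Toronto


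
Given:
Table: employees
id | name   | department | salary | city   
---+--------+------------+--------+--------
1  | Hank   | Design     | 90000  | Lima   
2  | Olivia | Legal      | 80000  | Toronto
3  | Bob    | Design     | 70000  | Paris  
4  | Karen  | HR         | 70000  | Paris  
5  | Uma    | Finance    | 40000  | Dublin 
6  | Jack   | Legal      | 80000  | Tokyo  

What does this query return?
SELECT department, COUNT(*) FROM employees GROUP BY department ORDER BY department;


Assigning each row to its department group:
  Hank -> Design
  Olivia -> Legal
  Bob -> Design
  Karen -> HR
  Uma -> Finance
  Jack -> Legal


4 groups:
Design, 2
Finance, 1
HR, 1
Legal, 2


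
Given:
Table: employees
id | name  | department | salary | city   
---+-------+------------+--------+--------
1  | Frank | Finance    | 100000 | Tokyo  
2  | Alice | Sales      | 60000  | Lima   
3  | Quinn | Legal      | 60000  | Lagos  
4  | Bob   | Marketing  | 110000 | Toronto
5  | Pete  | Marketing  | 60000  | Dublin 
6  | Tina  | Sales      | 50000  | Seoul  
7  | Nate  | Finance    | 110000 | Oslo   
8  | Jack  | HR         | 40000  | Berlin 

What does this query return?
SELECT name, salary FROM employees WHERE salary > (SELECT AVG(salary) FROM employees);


Subquery: AVG(salary) = 73750.0
Filtering: salary > 73750.0
  Frank (100000) -> MATCH
  Bob (110000) -> MATCH
  Nate (110000) -> MATCH


3 rows:
Frank, 100000
Bob, 110000
Nate, 110000


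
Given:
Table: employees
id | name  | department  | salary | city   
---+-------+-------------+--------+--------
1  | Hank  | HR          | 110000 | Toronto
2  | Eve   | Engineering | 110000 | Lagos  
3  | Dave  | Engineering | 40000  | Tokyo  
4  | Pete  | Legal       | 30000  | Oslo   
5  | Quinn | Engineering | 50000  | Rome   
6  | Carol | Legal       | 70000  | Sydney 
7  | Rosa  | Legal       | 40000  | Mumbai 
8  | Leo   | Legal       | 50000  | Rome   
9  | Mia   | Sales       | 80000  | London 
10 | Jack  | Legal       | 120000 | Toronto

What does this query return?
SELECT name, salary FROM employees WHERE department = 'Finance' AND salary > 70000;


Filtering: department = 'Finance' AND salary > 70000
Matching: 0 rows

Empty result set (0 rows)


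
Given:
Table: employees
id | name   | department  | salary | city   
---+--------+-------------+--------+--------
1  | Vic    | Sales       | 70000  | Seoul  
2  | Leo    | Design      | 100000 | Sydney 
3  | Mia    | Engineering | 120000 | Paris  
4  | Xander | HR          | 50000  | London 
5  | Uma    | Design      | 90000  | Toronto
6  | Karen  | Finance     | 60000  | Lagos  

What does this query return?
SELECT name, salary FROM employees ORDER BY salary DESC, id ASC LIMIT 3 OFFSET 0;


Sort by salary DESC (id ASC tiebreak), then skip 0 and take 3
Rows 1 through 3

3 rows:
Mia, 120000
Leo, 100000
Uma, 90000


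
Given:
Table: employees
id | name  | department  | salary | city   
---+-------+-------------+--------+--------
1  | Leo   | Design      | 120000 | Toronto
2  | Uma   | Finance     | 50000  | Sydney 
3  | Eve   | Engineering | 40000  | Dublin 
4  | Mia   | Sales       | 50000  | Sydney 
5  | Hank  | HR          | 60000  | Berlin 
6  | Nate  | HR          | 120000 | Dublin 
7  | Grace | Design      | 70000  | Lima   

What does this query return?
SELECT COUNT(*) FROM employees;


COUNT(*) counts all rows

7


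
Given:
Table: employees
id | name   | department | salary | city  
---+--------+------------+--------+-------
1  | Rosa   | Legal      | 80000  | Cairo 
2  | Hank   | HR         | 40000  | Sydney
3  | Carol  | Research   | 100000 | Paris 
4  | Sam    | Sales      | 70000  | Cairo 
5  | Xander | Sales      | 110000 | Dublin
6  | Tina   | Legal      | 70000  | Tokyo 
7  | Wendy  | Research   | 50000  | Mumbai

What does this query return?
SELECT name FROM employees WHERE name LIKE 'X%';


LIKE 'X%' matches names starting with 'X'
Matching: 1

1 rows:
Xander


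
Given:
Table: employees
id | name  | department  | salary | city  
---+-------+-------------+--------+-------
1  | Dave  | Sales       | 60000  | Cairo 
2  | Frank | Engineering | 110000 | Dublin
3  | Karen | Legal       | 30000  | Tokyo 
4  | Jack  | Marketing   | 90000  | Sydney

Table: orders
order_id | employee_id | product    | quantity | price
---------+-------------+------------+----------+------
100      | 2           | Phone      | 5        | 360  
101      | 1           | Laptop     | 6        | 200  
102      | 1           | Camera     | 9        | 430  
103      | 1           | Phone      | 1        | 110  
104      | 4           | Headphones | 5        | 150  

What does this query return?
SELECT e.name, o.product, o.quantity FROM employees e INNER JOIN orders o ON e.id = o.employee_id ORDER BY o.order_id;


Joining employees.id = orders.employee_id:
  employee Frank (id=2) -> order Phone
  employee Dave (id=1) -> order Laptop
  employee Dave (id=1) -> order Camera
  employee Dave (id=1) -> order Phone
  employee Jack (id=4) -> order Headphones


5 rows:
Frank, Phone, 5
Dave, Laptop, 6
Dave, Camera, 9
Dave, Phone, 1
Jack, Headphones, 5


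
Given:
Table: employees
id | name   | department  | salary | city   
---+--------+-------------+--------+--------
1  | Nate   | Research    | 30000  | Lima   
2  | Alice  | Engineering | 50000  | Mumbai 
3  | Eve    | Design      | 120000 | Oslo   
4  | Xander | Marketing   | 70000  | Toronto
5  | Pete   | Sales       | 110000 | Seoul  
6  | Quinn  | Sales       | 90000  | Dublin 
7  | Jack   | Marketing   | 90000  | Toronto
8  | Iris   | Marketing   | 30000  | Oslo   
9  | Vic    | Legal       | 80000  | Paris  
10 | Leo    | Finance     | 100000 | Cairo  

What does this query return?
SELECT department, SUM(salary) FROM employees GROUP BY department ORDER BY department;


Summing salary within each department:
  Design: 120000 = 120000
  Engineering: 50000 = 50000
  Finance: 100000 = 100000
  Legal: 80000 = 80000
  Marketing: 70000 + 90000 + 30000 = 190000
  Research: 30000 = 30000
  Sales: 110000 + 90000 = 200000


7 groups:
Design, 120000
Engineering, 50000
Finance, 100000
Legal, 80000
Marketing, 190000
Research, 30000
Sales, 200000


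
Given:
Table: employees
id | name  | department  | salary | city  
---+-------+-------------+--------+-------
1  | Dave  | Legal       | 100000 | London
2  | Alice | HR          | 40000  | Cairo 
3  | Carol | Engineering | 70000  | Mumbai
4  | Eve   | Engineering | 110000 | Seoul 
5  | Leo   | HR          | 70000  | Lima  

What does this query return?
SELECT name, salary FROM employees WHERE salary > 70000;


Filtering: salary > 70000
Matching: 2 rows

2 rows:
Dave, 100000
Eve, 110000


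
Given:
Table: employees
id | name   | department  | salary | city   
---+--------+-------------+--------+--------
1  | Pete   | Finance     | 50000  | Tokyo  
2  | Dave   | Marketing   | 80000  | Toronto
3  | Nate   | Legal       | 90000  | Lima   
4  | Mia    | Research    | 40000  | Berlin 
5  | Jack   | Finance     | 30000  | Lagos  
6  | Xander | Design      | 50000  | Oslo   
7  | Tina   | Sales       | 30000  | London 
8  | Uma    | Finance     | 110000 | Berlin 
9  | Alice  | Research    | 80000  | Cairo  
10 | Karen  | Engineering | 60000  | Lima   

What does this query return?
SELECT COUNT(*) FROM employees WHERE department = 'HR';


Counting rows where department = 'HR'


0


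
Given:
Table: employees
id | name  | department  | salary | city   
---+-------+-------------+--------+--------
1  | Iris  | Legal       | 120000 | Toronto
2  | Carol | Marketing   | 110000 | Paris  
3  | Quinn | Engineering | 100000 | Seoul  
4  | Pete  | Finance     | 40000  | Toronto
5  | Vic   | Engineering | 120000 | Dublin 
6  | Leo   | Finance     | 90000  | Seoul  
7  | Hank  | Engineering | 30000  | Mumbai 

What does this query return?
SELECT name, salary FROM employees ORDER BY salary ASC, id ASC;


Sorting by salary ASC, then id ASC for ties

7 rows:
Hank, 30000
Pete, 40000
Leo, 90000
Quinn, 100000
Carol, 110000
Iris, 120000
Vic, 120000


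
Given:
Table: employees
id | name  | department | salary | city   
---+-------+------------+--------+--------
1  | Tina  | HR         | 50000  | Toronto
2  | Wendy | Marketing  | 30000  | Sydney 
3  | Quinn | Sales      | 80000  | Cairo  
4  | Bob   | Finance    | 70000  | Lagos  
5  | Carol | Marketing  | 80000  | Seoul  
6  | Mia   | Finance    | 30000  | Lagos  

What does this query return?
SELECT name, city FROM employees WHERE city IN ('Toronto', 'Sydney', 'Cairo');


Filtering: city IN ('Toronto', 'Sydney', 'Cairo')
Matching: 3 rows

3 rows:
Tina, Toronto
Wendy, Sydney
Quinn, Cairo


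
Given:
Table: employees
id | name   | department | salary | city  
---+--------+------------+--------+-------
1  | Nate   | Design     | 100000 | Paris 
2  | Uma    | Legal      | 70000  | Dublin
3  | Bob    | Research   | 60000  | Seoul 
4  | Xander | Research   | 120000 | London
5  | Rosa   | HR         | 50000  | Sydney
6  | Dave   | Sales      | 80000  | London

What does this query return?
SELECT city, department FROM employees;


Projecting columns: city, department

6 rows:
Paris, Design
Dublin, Legal
Seoul, Research
London, Research
Sydney, HR
London, Sales


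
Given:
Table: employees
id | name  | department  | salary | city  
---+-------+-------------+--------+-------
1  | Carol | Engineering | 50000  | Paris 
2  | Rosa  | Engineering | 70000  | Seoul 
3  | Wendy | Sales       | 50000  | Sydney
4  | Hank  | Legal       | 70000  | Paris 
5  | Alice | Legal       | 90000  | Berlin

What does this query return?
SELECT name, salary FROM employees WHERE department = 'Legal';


Filtering: department = 'Legal'
Matching rows: 2

2 rows:
Hank, 70000
Alice, 90000


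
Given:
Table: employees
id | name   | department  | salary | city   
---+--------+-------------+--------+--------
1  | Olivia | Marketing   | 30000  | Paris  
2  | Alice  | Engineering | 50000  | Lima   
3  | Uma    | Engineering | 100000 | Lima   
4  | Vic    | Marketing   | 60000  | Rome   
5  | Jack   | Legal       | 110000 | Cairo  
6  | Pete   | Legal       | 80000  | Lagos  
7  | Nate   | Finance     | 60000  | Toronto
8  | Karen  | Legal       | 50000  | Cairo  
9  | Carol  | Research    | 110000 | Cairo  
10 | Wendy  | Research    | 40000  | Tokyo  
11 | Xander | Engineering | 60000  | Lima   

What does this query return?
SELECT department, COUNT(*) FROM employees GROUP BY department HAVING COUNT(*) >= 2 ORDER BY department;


Groups with count >= 2:
  Engineering: 3 -> PASS
  Legal: 3 -> PASS
  Marketing: 2 -> PASS
  Research: 2 -> PASS
  Finance: 1 -> filtered out


4 groups:
Engineering, 3
Legal, 3
Marketing, 2
Research, 2


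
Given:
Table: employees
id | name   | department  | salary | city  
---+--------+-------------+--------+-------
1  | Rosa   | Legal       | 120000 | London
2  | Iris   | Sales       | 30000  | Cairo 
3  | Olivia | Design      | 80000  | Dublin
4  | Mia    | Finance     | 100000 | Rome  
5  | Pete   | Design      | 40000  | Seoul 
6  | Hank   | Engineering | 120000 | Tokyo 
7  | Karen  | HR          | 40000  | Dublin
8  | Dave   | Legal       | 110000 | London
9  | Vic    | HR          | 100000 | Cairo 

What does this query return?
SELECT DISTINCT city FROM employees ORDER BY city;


All 'city' values (row order): London, Cairo, Dublin, Rome, Seoul, Tokyo, Dublin, London, Cairo
Removing duplicates leaves 6 unique value(s).

6 values:
Cairo
Dublin
London
Rome
Seoul
Tokyo


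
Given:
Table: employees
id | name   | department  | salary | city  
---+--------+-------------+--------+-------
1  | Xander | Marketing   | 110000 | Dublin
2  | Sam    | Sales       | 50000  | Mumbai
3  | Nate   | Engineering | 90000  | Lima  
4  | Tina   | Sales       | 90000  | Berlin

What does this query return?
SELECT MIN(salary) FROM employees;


Salaries: 110000, 50000, 90000, 90000
MIN = 50000

50000


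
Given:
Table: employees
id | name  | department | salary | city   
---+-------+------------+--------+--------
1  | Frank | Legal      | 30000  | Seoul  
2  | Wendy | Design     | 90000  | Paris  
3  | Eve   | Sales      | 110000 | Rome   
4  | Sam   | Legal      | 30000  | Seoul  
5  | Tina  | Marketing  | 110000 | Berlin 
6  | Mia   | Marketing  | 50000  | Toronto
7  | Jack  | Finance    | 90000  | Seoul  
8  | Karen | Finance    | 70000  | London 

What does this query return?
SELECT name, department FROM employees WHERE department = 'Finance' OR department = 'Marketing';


Filtering: department = 'Finance' OR 'Marketing'
Matching: 4 rows

4 rows:
Tina, Marketing
Mia, Marketing
Jack, Finance
Karen, Finance


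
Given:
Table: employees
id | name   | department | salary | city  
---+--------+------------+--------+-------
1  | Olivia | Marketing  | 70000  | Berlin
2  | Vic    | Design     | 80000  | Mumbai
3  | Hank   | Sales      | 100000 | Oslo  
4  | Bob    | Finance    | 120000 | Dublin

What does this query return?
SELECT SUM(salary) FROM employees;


SUM(salary) = 70000 + 80000 + 100000 + 120000 = 370000

370000


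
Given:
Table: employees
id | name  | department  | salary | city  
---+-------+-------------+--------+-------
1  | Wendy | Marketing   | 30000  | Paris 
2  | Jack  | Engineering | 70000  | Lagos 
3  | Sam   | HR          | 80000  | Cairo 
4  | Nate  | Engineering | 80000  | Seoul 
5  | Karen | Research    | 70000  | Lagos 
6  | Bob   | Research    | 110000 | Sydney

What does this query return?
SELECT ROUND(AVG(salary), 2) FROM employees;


SUM(salary) = 440000
COUNT = 6
ROUND(AVG, 2) = ROUND(440000 / 6, 2) = 73333.33

73333.33


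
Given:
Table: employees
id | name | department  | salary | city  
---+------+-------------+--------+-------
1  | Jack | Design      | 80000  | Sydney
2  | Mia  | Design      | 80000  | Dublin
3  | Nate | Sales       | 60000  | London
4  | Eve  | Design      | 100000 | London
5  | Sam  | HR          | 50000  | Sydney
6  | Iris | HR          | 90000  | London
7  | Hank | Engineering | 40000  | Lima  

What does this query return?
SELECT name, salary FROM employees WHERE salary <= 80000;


Filtering: salary <= 80000
Matching: 5 rows

5 rows:
Jack, 80000
Mia, 80000
Nate, 60000
Sam, 50000
Hank, 40000


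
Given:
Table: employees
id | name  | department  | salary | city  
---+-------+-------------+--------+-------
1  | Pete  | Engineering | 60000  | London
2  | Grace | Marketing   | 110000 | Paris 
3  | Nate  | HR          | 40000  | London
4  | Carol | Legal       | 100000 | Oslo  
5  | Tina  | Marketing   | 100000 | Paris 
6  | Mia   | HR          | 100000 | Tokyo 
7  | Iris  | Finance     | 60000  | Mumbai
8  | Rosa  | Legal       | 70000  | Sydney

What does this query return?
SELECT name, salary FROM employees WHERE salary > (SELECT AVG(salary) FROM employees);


Subquery: AVG(salary) = 80000.0
Filtering: salary > 80000.0
  Grace (110000) -> MATCH
  Carol (100000) -> MATCH
  Tina (100000) -> MATCH
  Mia (100000) -> MATCH


4 rows:
Grace, 110000
Carol, 100000
Tina, 100000
Mia, 100000


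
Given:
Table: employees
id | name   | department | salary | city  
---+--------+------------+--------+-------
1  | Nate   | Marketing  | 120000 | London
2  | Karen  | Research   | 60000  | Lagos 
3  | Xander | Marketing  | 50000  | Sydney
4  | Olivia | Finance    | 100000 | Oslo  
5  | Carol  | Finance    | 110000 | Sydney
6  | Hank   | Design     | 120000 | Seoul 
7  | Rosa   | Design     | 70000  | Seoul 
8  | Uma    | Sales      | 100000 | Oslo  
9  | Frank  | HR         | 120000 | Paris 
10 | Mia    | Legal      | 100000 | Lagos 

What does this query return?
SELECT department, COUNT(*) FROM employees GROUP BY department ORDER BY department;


Assigning each row to its department group:
  Nate -> Marketing
  Karen -> Research
  Xander -> Marketing
  Olivia -> Finance
  Carol -> Finance
  Hank -> Design
  Rosa -> Design
  Uma -> Sales
  Frank -> HR
  Mia -> Legal


7 groups:
Design, 2
Finance, 2
HR, 1
Legal, 1
Marketing, 2
Research, 1
Sales, 1
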